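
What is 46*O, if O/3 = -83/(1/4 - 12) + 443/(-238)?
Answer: 4015455/5593 ≈ 717.94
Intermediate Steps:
O = 174585/11186 (O = 3*(-83/(1/4 - 12) + 443/(-238)) = 3*(-83/(¼ - 12) + 443*(-1/238)) = 3*(-83/(1*(-47/4)) - 443/238) = 3*(-83/(-47/4) - 443/238) = 3*(-83*(-4/47) - 443/238) = 3*(332/47 - 443/238) = 3*(58195/11186) = 174585/11186 ≈ 15.607)
46*O = 46*(174585/11186) = 4015455/5593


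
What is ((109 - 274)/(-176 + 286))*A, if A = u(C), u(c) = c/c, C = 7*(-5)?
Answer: -3/2 ≈ -1.5000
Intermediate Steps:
C = -35
u(c) = 1
A = 1
((109 - 274)/(-176 + 286))*A = ((109 - 274)/(-176 + 286))*1 = -165/110*1 = -165*1/110*1 = -3/2*1 = -3/2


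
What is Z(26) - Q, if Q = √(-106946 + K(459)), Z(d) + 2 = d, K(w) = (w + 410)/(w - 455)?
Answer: 24 - 3*I*√47435/2 ≈ 24.0 - 326.69*I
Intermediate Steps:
K(w) = (410 + w)/(-455 + w)
Z(d) = -2 + d
Q = 3*I*√47435/2 (Q = √(-106946 + (410 + 459)/(-455 + 459)) = √(-106946 + 869/4) = √(-426915/4) = 3*I*√47435/2 ≈ 326.69*I)
Z(26) - Q = (-2 + 26) - 3*I*√47435/2 = 24 - 3*I*√47435/2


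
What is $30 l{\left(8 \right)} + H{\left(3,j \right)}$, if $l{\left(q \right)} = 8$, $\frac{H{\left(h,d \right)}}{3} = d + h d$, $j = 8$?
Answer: $336$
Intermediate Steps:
$H{\left(h,d \right)} = 3 d + 3 d h$ ($H{\left(h,d \right)} = 3 \left(d + h d\right) = 3 \left(d + d h\right) = 3 d + 3 d h$)
$30 l{\left(8 \right)} + H{\left(3,j \right)} = 30 \cdot 8 + 3 \cdot 8 \left(1 + 3\right) = 240 + 3 \cdot 8 \cdot 4 = 240 + 96 = 336$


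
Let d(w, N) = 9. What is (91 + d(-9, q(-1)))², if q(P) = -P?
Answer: 10000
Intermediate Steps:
(91 + d(-9, q(-1)))² = (91 + 9)² = 100² = 10000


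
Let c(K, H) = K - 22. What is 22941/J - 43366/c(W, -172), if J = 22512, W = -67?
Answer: 326099047/667856 ≈ 488.28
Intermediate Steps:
c(K, H) = -22 + K
22941/J - 43366/c(W, -172) = 22941/22512 - 43366/(-22 - 67) = 22941*(1/22512) - 43366/(-89) = 7647/7504 - 43366*(-1/89) = 7647/7504 + 43366/89 = 326099047/667856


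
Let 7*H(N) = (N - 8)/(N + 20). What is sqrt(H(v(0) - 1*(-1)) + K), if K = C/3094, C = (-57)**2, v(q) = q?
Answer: sqrt(86369010)/9282 ≈ 1.0012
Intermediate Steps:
C = 3249
K = 3249/3094 ≈ 1.0501
H(N) = (-8 + N)/(7*(20 + N)) (H(N) = ((N - 8)/(N + 20))/7 = ((-8 + N)/(20 + N))/7 = (-8 + N)/(7*(20 + N)))
sqrt(H(v(0) - 1*(-1)) + K) = sqrt((-8 + (0 - 1*(-1)))/(7*(20 + (0 - 1*(-1)))) + 3249/3094) = sqrt((-8 + (0 + 1))/(7*(20 + (0 + 1))) + 3249/3094) = sqrt((-8 + 1)/(7*(20 + 1)) + 3249/3094) = sqrt((1/7)*(-7)/21 + 3249/3094) = sqrt((1/7)*(1/21)*(-7) + 3249/3094) = sqrt(-1/21 + 3249/3094) = sqrt(9305/9282) = sqrt(86369010)/9282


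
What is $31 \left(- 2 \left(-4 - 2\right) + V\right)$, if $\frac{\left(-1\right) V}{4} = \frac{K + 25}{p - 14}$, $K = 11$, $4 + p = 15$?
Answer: $1860$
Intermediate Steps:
$p = 11$ ($p = -4 + 15 = 11$)
$V = 48$ ($V = - 4 \frac{11 + 25}{11 - 14} = - 4 \frac{36}{-3} = - 4 \cdot 36 \left(- \frac{1}{3}\right) = \left(-4\right) \left(-12\right) = 48$)
$31 \left(- 2 \left(-4 - 2\right) + V\right) = 31 \left(- 2 \left(-4 - 2\right) + 48\right) = 31 \left(\left(-2\right) \left(-6\right) + 48\right) = 31 \left(12 + 48\right) = 31 \cdot 60 = 1860$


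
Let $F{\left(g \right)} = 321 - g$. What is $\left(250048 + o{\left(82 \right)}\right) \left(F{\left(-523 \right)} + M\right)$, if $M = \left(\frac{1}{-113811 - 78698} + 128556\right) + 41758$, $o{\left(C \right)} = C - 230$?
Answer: $\frac{8234068909707900}{192509} \approx 4.2772 \cdot 10^{10}$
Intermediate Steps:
$o{\left(C \right)} = -230 + C$
$M = \frac{32786977825}{192509}$ ($M = \left(\frac{1}{-192509} + 128556\right) + 41758 = \left(- \frac{1}{192509} + 128556\right) + 41758 = \frac{24748187003}{192509} + 41758 = \frac{32786977825}{192509} \approx 1.7031 \cdot 10^{5}$)
$\left(250048 + o{\left(82 \right)}\right) \left(F{\left(-523 \right)} + M\right) = \left(250048 + \left(-230 + 82\right)\right) \left(\left(321 - -523\right) + \frac{32786977825}{192509}\right) = \left(250048 - 148\right) \left(\left(321 + 523\right) + \frac{32786977825}{192509}\right) = 249900 \left(844 + \frac{32786977825}{192509}\right) = 249900 \cdot \frac{32949455421}{192509} = \frac{8234068909707900}{192509}$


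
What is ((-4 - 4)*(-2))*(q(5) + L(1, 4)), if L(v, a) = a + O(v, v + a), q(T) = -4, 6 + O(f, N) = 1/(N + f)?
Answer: -280/3 ≈ -93.333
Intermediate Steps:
O(f, N) = -6 + 1/(N + f)
L(v, a) = a + (1 - 12*v - 6*a)/(a + 2*v) (L(v, a) = a + (1 - 6*(v + a) - 6*v)/((v + a) + v) = a + (1 - 6*(a + v) - 6*v)/((a + v) + v) = a + (1 + (-6*a - 6*v) - 6*v)/(a + 2*v) = a + (1 - 12*v - 6*a)/(a + 2*v))
((-4 - 4)*(-2))*(q(5) + L(1, 4)) = ((-4 - 4)*(-2))*(-4 + (1 - 12*1 - 6*4 + 4*(4 + 2*1))/(4 + 2*1)) = (-8*(-2))*(-4 + (1 - 12 - 24 + 4*(4 + 2))/(4 + 2)) = 16*(-4 + (1 - 12 - 24 + 4*6)/6) = 16*(-4 + (1 - 12 - 24 + 24)/6) = 16*(-4 + (⅙)*(-11)) = 16*(-4 - 11/6) = 16*(-35/6) = -280/3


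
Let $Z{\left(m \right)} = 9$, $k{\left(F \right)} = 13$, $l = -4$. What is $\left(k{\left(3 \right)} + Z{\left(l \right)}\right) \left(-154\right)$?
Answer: $-3388$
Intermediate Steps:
$\left(k{\left(3 \right)} + Z{\left(l \right)}\right) \left(-154\right) = \left(13 + 9\right) \left(-154\right) = 22 \left(-154\right) = -3388$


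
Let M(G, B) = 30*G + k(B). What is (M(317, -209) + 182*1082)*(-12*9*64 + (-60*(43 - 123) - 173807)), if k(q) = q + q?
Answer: -36242128704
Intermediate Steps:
k(q) = 2*q
M(G, B) = 2*B + 30*G (M(G, B) = 30*G + 2*B = 2*B + 30*G)
(M(317, -209) + 182*1082)*(-12*9*64 + (-60*(43 - 123) - 173807)) = ((2*(-209) + 30*317) + 182*1082)*(-12*9*64 + (-60*(43 - 123) - 173807)) = ((-418 + 9510) + 196924)*(-108*64 + (-60*(-80) - 173807)) = (9092 + 196924)*(-6912 + (4800 - 173807)) = 206016*(-6912 - 169007) = 206016*(-175919) = -36242128704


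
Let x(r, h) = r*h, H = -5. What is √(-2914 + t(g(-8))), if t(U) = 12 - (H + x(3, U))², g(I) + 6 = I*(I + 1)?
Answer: I*√23927 ≈ 154.68*I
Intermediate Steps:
g(I) = -6 + I*(1 + I) (g(I) = -6 + I*(I + 1) = -6 + I*(1 + I))
x(r, h) = h*r
t(U) = 12 - (-5 + 3*U)² (t(U) = 12 - (-5 + U*3)² = 12 - (-5 + 3*U)²)
√(-2914 + t(g(-8))) = √(-2914 + (12 - (-5 + 3*(-6 - 8 + (-8)²))²)) = √(-2914 + (12 - (-5 + 3*(-6 - 8 + 64))²)) = √(-2914 + (12 - (-5 + 3*50)²)) = √(-2914 + (12 - (-5 + 150)²)) = √(-2914 + (12 - 1*145²)) = √(-2914 + (12 - 1*21025)) = √(-2914 + (12 - 21025)) = √(-2914 - 21013) = √(-23927) = I*√23927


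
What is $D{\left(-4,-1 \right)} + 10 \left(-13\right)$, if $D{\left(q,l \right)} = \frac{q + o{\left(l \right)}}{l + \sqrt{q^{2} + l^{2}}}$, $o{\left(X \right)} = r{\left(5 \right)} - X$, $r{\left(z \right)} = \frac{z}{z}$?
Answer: $- \frac{1041}{8} - \frac{\sqrt{17}}{8} \approx -130.64$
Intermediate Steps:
$r{\left(z \right)} = 1$
$o{\left(X \right)} = 1 - X$
$D{\left(q,l \right)} = \frac{1 + q - l}{l + \sqrt{l^{2} + q^{2}}}$ ($D{\left(q,l \right)} = \frac{q - \left(-1 + l\right)}{l + \sqrt{q^{2} + l^{2}}} = \frac{1 + q - l}{l + \sqrt{l^{2} + q^{2}}}$)
$D{\left(-4,-1 \right)} + 10 \left(-13\right) = \frac{1 - 4 - -1}{-1 + \sqrt{\left(-1\right)^{2} + \left(-4\right)^{2}}} + 10 \left(-13\right) = \frac{1 - 4 + 1}{-1 + \sqrt{1 + 16}} - 130 = \frac{1}{-1 + \sqrt{17}} \left(-2\right) - 130 = - \frac{2}{-1 + \sqrt{17}} - 130 = -130 - \frac{2}{-1 + \sqrt{17}}$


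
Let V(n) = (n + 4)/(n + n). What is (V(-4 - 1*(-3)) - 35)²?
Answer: 5329/4 ≈ 1332.3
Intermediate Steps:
V(n) = (4 + n)/(2*n) (V(n) = (4 + n)/((2*n)) = (4 + n)*(1/(2*n)) = (4 + n)/(2*n))
(V(-4 - 1*(-3)) - 35)² = ((4 + (-4 - 1*(-3)))/(2*(-4 - 1*(-3))) - 35)² = ((4 + (-4 + 3))/(2*(-4 + 3)) - 35)² = ((½)*(4 - 1)/(-1) - 35)² = ((½)*(-1)*3 - 35)² = (-3/2 - 35)² = (-73/2)² = 5329/4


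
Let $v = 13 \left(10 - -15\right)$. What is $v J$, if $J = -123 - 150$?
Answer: $-88725$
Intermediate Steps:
$v = 325$ ($v = 13 \left(10 + 15\right) = 13 \cdot 25 = 325$)
$J = -273$ ($J = -123 - 150 = -273$)
$v J = 325 \left(-273\right) = -88725$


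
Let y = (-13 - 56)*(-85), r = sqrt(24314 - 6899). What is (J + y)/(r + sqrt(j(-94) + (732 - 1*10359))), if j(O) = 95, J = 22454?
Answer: 28319/(9*sqrt(215) + 2*I*sqrt(2383)) ≈ 138.68 - 102.6*I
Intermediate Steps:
r = 9*sqrt(215) (r = sqrt(17415) = 9*sqrt(215) ≈ 131.97)
y = 5865 (y = -69*(-85) = 5865)
(J + y)/(r + sqrt(j(-94) + (732 - 1*10359))) = (22454 + 5865)/(9*sqrt(215) + sqrt(95 + (732 - 1*10359))) = 28319/(9*sqrt(215) + sqrt(95 + (732 - 10359))) = 28319/(9*sqrt(215) + sqrt(95 - 9627)) = 28319/(9*sqrt(215) + sqrt(-9532)) = 28319/(9*sqrt(215) + 2*I*sqrt(2383))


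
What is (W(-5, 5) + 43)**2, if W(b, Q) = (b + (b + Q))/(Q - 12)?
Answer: 93636/49 ≈ 1910.9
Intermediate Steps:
W(b, Q) = (Q + 2*b)/(-12 + Q) (W(b, Q) = (b + (Q + b))/(-12 + Q) = (Q + 2*b)/(-12 + Q))
(W(-5, 5) + 43)**2 = ((5 + 2*(-5))/(-12 + 5) + 43)**2 = ((5 - 10)/(-7) + 43)**2 = (-1/7*(-5) + 43)**2 = (5/7 + 43)**2 = (306/7)**2 = 93636/49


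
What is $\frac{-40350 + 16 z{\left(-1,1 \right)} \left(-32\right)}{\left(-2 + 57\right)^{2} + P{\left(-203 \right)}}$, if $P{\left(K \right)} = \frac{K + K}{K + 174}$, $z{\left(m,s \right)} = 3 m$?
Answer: $- \frac{12938}{1013} \approx -12.772$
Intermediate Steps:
$P{\left(K \right)} = \frac{2 K}{174 + K}$
$\frac{-40350 + 16 z{\left(-1,1 \right)} \left(-32\right)}{\left(-2 + 57\right)^{2} + P{\left(-203 \right)}} = \frac{-40350 + 16 \cdot 3 \left(-1\right) \left(-32\right)}{\left(-2 + 57\right)^{2} + 2 \left(-203\right) \frac{1}{174 - 203}} = \frac{-40350 + 16 \left(-3\right) \left(-32\right)}{55^{2} + 2 \left(-203\right) \frac{1}{-29}} = \frac{-40350 - -1536}{3025 + 2 \left(-203\right) \left(- \frac{1}{29}\right)} = \frac{-40350 + 1536}{3025 + 14} = - \frac{38814}{3039} = \left(-38814\right) \frac{1}{3039} = - \frac{12938}{1013}$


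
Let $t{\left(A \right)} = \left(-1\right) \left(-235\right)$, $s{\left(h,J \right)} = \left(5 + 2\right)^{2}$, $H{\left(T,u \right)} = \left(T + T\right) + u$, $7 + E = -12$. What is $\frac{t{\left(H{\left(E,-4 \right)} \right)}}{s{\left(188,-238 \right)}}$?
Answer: $\frac{235}{49} \approx 4.7959$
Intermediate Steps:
$E = -19$ ($E = -7 - 12 = -19$)
$H{\left(T,u \right)} = u + 2 T$ ($H{\left(T,u \right)} = 2 T + u = u + 2 T$)
$s{\left(h,J \right)} = 49$ ($s{\left(h,J \right)} = 7^{2} = 49$)
$t{\left(A \right)} = 235$
$\frac{t{\left(H{\left(E,-4 \right)} \right)}}{s{\left(188,-238 \right)}} = \frac{235}{49}$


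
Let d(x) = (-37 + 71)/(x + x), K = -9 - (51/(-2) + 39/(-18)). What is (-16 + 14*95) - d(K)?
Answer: 73533/56 ≈ 1313.1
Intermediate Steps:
K = 56/3 (K = -9 - (51*(-½) + 39*(-1/18)) = -9 - (-51/2 - 13/6) = -9 - 1*(-83/3) = -9 + 83/3 = 56/3 ≈ 18.667)
d(x) = 17/x (d(x) = 34/((2*x)) = 34*(1/(2*x)) = 17/x)
(-16 + 14*95) - d(K) = (-16 + 14*95) - 17/56/3 = (-16 + 1330) - 17*3/56 = 1314 - 1*51/56 = 1314 - 51/56 = 73533/56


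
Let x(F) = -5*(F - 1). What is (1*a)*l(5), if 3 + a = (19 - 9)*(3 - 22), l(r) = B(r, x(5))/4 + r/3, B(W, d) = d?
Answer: 1930/3 ≈ 643.33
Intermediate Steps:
x(F) = 5 - 5*F (x(F) = -5*(-1 + F) = 5 - 5*F)
l(r) = -5 + r/3 (l(r) = (5 - 5*5)/4 + r/3 = (5 - 25)*(1/4) + r*(1/3) = -20*1/4 + r/3 = -5 + r/3)
a = -193 (a = -3 + (19 - 9)*(3 - 22) = -3 + 10*(-19) = -3 - 190 = -193)
(1*a)*l(5) = (1*(-193))*(-5 + (1/3)*5) = -193*(-5 + 5/3) = -193*(-10/3) = 1930/3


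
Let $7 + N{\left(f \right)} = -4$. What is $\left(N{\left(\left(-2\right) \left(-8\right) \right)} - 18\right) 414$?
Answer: $-12006$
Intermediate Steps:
$N{\left(f \right)} = -11$ ($N{\left(f \right)} = -7 - 4 = -11$)
$\left(N{\left(\left(-2\right) \left(-8\right) \right)} - 18\right) 414 = \left(-11 - 18\right) 414 = \left(-29\right) 414 = -12006$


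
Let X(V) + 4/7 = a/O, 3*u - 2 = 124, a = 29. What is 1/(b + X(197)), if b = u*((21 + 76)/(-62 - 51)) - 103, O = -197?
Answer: -155827/21780210 ≈ -0.0071545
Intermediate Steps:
u = 42 (u = 2/3 + (1/3)*124 = 2/3 + 124/3 = 42)
X(V) = -991/1379 (X(V) = -4/7 + 29/(-197) = -4/7 + 29*(-1/197) = -4/7 - 29/197 = -991/1379)
b = -15713/113 (b = 42*((21 + 76)/(-62 - 51)) - 103 = 42*(97/(-113)) - 103 = 42*(97*(-1/113)) - 103 = 42*(-97/113) - 103 = -4074/113 - 103 = -15713/113 ≈ -139.05)
1/(b + X(197)) = 1/(-15713/113 - 991/1379) = 1/(-21780210/155827) = -155827/21780210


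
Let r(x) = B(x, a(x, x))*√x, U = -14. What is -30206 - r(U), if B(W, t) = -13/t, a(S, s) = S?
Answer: -30206 - 13*I*√14/14 ≈ -30206.0 - 3.4744*I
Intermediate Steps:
r(x) = -13/√x (r(x) = (-13/x)*√x = -13/√x)
-30206 - r(U) = -30206 - (-13)/√(-14) = -30206 - (-13)*(-I*√14/14) = -30206 - 13*I*√14/14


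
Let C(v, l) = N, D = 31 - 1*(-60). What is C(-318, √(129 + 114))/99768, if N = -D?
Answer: -91/99768 ≈ -0.00091212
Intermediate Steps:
D = 91 (D = 31 + 60 = 91)
N = -91 (N = -1*91 = -91)
C(v, l) = -91
C(-318, √(129 + 114))/99768 = -91/99768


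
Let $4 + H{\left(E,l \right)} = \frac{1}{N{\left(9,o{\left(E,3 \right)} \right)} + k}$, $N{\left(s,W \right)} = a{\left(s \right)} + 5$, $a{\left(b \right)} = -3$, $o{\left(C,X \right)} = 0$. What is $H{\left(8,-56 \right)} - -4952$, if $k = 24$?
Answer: $\frac{128649}{26} \approx 4948.0$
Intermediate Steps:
$N{\left(s,W \right)} = 2$ ($N{\left(s,W \right)} = -3 + 5 = 2$)
$H{\left(E,l \right)} = - \frac{103}{26}$ ($H{\left(E,l \right)} = -4 + \frac{1}{2 + 24} = -4 + \frac{1}{26} = - \frac{103}{26}$)
$H{\left(8,-56 \right)} - -4952 = - \frac{103}{26} - -4952 = - \frac{103}{26} + 4952 = \frac{128649}{26}$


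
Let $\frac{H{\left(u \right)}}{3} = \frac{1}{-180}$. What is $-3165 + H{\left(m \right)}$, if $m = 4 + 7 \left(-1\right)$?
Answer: $- \frac{189901}{60} \approx -3165.0$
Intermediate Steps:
$m = -3$ ($m = 4 - 7 = -3$)
$H{\left(u \right)} = - \frac{1}{60}$ ($H{\left(u \right)} = \frac{3}{-180} = 3 \left(- \frac{1}{180}\right) = - \frac{1}{60}$)
$-3165 + H{\left(m \right)} = -3165 - \frac{1}{60} = - \frac{189901}{60}$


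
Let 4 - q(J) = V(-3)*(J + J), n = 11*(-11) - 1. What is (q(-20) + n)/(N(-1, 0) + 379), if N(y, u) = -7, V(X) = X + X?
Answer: -179/186 ≈ -0.96237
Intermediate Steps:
V(X) = 2*X
n = -122 (n = -121 - 1 = -122)
q(J) = 4 + 12*J (q(J) = 4 - 2*(-3)*(J + J) = 4 - (-6)*2*J = 4 - (-12)*J = 4 + 12*J)
(q(-20) + n)/(N(-1, 0) + 379) = ((4 + 12*(-20)) - 122)/(-7 + 379) = ((4 - 240) - 122)/372 = (-236 - 122)*(1/372) = -358*1/372 = -179/186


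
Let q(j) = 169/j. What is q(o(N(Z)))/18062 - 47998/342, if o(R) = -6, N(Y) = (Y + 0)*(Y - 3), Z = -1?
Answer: -866949509/6177204 ≈ -140.35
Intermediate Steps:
N(Y) = Y*(-3 + Y)
q(o(N(Z)))/18062 - 47998/342 = (169/(-6))/18062 - 47998/342 = (169*(-1/6))*(1/18062) - 47998*1/342 = -169/6*1/18062 - 23999/171 = -169/108372 - 23999/171 = -866949509/6177204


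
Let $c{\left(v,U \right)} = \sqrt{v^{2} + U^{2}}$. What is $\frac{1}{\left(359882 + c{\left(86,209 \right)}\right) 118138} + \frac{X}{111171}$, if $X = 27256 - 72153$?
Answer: $- \frac{343476493487194261460}{850493914063050147753} - \frac{\sqrt{51077}}{15300643406338886} \approx -0.40386$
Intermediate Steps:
$c{\left(v,U \right)} = \sqrt{U^{2} + v^{2}}$
$X = -44897$
$\frac{1}{\left(359882 + c{\left(86,209 \right)}\right) 118138} + \frac{X}{111171} = \frac{1}{\left(359882 + \sqrt{209^{2} + 86^{2}}\right) 118138} - \frac{44897}{111171} = \frac{1}{359882 + \sqrt{43681 + 7396}} \cdot \frac{1}{118138} - \frac{44897}{111171} = \frac{1}{359882 + \sqrt{51077}} \cdot \frac{1}{118138} - \frac{44897}{111171} = \frac{1}{118138 \left(359882 + \sqrt{51077}\right)} - \frac{44897}{111171} = - \frac{44897}{111171} + \frac{1}{118138 \left(359882 + \sqrt{51077}\right)}$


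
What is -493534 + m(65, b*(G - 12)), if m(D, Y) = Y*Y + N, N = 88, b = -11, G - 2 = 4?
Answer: -489090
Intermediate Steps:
G = 6 (G = 2 + 4 = 6)
m(D, Y) = 88 + Y² (m(D, Y) = Y*Y + 88 = Y² + 88 = 88 + Y²)
-493534 + m(65, b*(G - 12)) = -493534 + (88 + (-11*(6 - 12))²) = -493534 + (88 + (-11*(-6))²) = -493534 + (88 + 66²) = -493534 + (88 + 4356) = -493534 + 4444 = -489090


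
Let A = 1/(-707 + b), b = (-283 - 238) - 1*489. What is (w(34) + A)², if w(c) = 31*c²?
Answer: 3785991477828921/2948089 ≈ 1.2842e+9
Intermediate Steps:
b = -1010 (b = -521 - 489 = -1010)
A = -1/1717 (A = 1/(-707 - 1010) = 1/(-1717) = -1/1717 ≈ -0.00058241)
(w(34) + A)² = (31*34² - 1/1717)² = (31*1156 - 1/1717)² = (35836 - 1/1717)² = (61530411/1717)² = 3785991477828921/2948089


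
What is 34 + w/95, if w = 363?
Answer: 3593/95 ≈ 37.821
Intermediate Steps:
34 + w/95 = 34 + 363/95 = 3593/95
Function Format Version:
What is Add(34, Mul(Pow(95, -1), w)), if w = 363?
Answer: Rational(3593, 95) ≈ 37.821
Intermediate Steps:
Add(34, Mul(Pow(95, -1), w)) = Add(34, Mul(Pow(95, -1), 363)) = Add(34, Mul(Rational(1, 95), 363)) = Add(34, Rational(363, 95)) = Rational(3593, 95)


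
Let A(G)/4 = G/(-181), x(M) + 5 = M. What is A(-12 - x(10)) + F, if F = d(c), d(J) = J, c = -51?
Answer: -9163/181 ≈ -50.624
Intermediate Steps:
x(M) = -5 + M
A(G) = -4*G/181 (A(G) = 4*(G/(-181)) = 4*(G*(-1/181)) = 4*(-G/181) = -4*G/181)
F = -51
A(-12 - x(10)) + F = -4*(-12 - (-5 + 10))/181 - 51 = -4*(-12 - 1*5)/181 - 51 = -4*(-12 - 5)/181 - 51 = -4/181*(-17) - 51 = 68/181 - 51 = -9163/181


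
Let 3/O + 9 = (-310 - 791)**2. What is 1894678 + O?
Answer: 765571171393/404064 ≈ 1.8947e+6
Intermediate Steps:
O = 1/404064 (O = 3/(-9 + (-310 - 791)**2) = 3/(-9 + (-1101)**2) = 3/(-9 + 1212201) = 3/1212192 = 3*(1/1212192) = 1/404064 ≈ 2.4749e-6)
1894678 + O = 1894678 + 1/404064 = 765571171393/404064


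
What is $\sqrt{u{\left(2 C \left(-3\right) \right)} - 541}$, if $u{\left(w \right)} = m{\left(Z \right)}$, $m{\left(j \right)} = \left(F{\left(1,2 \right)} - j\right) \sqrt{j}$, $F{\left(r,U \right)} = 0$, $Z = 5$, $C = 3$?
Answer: $\sqrt{-541 - 5 \sqrt{5}} \approx 23.499 i$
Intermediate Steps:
$m{\left(j \right)} = - j^{\frac{3}{2}}$ ($m{\left(j \right)} = \left(0 - j\right) \sqrt{j} = - j \sqrt{j} = - j^{\frac{3}{2}}$)
$u{\left(w \right)} = - 5 \sqrt{5}$ ($u{\left(w \right)} = - 5^{\frac{3}{2}} = - 5 \sqrt{5}$)
$\sqrt{u{\left(2 C \left(-3\right) \right)} - 541} = \sqrt{- 5 \sqrt{5} - 541} = \sqrt{-541 - 5 \sqrt{5}}$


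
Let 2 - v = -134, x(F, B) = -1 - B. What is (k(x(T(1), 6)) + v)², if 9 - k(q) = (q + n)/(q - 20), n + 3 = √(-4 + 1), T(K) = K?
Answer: (3905 + I*√3)²/729 ≈ 20918.0 + 18.556*I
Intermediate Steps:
n = -3 + I*√3 (n = -3 + √(-4 + 1) = -3 + √(-3) = -3 + I*√3 ≈ -3.0 + 1.732*I)
k(q) = 9 - (-3 + q + I*√3)/(-20 + q) (k(q) = 9 - (q + (-3 + I*√3))/(q - 20) = 9 - (-3 + q + I*√3)/(-20 + q))
v = 136 (v = 2 - 1*(-134) = 2 + 134 = 136)
(k(x(T(1), 6)) + v)² = ((-177 + 8*(-1 - 1*6) - I*√3)/(-20 + (-1 - 1*6)) + 136)² = ((-177 + 8*(-1 - 6) - I*√3)/(-20 + (-1 - 6)) + 136)² = ((-177 + 8*(-7) - I*√3)/(-20 - 7) + 136)² = ((-177 - 56 - I*√3)/(-27) + 136)² = (-(-233 - I*√3)/27 + 136)² = ((233/27 + I*√3/27) + 136)² = (3905/27 + I*√3/27)²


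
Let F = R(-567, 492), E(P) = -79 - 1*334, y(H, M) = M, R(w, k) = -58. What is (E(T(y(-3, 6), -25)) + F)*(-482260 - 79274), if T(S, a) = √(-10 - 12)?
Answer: 264482514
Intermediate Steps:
T(S, a) = I*√22 (T(S, a) = √(-22) = I*√22)
E(P) = -413 (E(P) = -79 - 334 = -413)
F = -58
(E(T(y(-3, 6), -25)) + F)*(-482260 - 79274) = (-413 - 58)*(-482260 - 79274) = -471*(-561534) = 264482514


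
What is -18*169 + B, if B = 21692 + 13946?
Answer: 32596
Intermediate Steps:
B = 35638
-18*169 + B = -18*169 + 35638 = -3042 + 35638 = 32596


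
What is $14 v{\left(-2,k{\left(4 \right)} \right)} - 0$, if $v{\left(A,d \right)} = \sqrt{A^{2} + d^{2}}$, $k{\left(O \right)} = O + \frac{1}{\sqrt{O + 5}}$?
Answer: $\frac{14 \sqrt{205}}{3} \approx 66.817$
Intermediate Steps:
$k{\left(O \right)} = O + \frac{1}{\sqrt{5 + O}}$
$14 v{\left(-2,k{\left(4 \right)} \right)} - 0 = 14 \sqrt{\left(-2\right)^{2} + \left(4 + \frac{1}{\sqrt{5 + 4}}\right)^{2}} - 0 = 14 \sqrt{4 + \left(4 + \frac{1}{\sqrt{9}}\right)^{2}} + 0 = 14 \sqrt{4 + \left(4 + \frac{1}{3}\right)^{2}} + 0 = 14 \sqrt{4 + \left(\frac{13}{3}\right)^{2}} + 0 = 14 \sqrt{4 + \frac{169}{9}} + 0 = 14 \sqrt{\frac{205}{9}} + 0 = 14 \frac{\sqrt{205}}{3} + 0 = \frac{14 \sqrt{205}}{3} + 0 = \frac{14 \sqrt{205}}{3}$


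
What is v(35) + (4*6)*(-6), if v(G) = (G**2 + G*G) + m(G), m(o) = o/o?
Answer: 2307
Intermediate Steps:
m(o) = 1
v(G) = 1 + 2*G**2 (v(G) = (G**2 + G*G) + 1 = (G**2 + G**2) + 1 = 2*G**2 + 1 = 1 + 2*G**2)
v(35) + (4*6)*(-6) = (1 + 2*35**2) + (4*6)*(-6) = (1 + 2*1225) + 24*(-6) = (1 + 2450) - 144 = 2451 - 144 = 2307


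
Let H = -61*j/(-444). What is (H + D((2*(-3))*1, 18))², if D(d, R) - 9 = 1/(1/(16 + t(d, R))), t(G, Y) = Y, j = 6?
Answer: 10517049/5476 ≈ 1920.6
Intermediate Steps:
D(d, R) = 25 + R (D(d, R) = 9 + 1/(1/(16 + R)) = 9 + (16 + R) = 25 + R)
H = 61/74 (H = -61*6/(-444) = -366*(-1/444) = 61/74 ≈ 0.82432)
(H + D((2*(-3))*1, 18))² = (61/74 + (25 + 18))² = (61/74 + 43)² = (3243/74)² = 10517049/5476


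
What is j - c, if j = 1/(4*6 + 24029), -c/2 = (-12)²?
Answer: 6927265/24053 ≈ 288.00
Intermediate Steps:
c = -288 (c = -2*(-12)² = -2*144 = -288)
j = 1/24053 (j = 1/(24 + 24029) = 1/24053 ≈ 4.1575e-5)
j - c = 1/24053 - 1*(-288) = 1/24053 + 288 = 6927265/24053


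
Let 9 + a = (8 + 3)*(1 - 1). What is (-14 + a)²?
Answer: 529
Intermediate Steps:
a = -9 (a = -9 + (8 + 3)*(1 - 1) = -9 + 11*0 = -9 + 0 = -9)
(-14 + a)² = (-14 - 9)² = (-23)² = 529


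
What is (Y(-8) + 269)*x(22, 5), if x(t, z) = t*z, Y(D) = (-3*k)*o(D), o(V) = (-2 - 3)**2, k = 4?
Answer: -3410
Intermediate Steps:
o(V) = 25 (o(V) = (-5)**2 = 25)
Y(D) = -300 (Y(D) = -3*4*25 = -12*25 = -300)
(Y(-8) + 269)*x(22, 5) = (-300 + 269)*(22*5) = -31*110 = -3410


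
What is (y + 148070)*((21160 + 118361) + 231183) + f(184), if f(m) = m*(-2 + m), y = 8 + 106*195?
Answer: 62555592080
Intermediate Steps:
y = 20678 (y = 8 + 20670 = 20678)
(y + 148070)*((21160 + 118361) + 231183) + f(184) = (20678 + 148070)*((21160 + 118361) + 231183) + 184*(-2 + 184) = 168748*(139521 + 231183) + 184*182 = 168748*370704 + 33488 = 62555558592 + 33488 = 62555592080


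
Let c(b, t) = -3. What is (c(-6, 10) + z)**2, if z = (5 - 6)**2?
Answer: 4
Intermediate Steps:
z = 1 (z = (-1)**2 = 1)
(c(-6, 10) + z)**2 = (-3 + 1)**2 = (-2)**2 = 4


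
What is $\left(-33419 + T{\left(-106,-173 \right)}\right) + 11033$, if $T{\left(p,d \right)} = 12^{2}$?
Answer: $-22242$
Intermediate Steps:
$T{\left(p,d \right)} = 144$
$\left(-33419 + T{\left(-106,-173 \right)}\right) + 11033 = \left(-33419 + 144\right) + 11033 = -33275 + 11033 = -22242$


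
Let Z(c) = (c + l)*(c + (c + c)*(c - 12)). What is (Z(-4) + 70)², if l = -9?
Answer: 2377764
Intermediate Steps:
Z(c) = (-9 + c)*(c + 2*c*(-12 + c)) (Z(c) = (c - 9)*(c + (c + c)*(c - 12)) = (-9 + c)*(c + (2*c)*(-12 + c)) = (-9 + c)*(c + 2*c*(-12 + c)))
(Z(-4) + 70)² = (-4*(207 - 41*(-4) + 2*(-4)²) + 70)² = (-4*(207 + 164 + 2*16) + 70)² = (-4*(207 + 164 + 32) + 70)² = (-4*403 + 70)² = (-1612 + 70)² = (-1542)² = 2377764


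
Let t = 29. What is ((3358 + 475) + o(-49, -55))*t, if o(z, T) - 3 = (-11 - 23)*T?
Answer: 165474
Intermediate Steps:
o(z, T) = 3 - 34*T (o(z, T) = 3 + (-11 - 23)*T = 3 - 34*T)
((3358 + 475) + o(-49, -55))*t = ((3358 + 475) + (3 - 34*(-55)))*29 = (3833 + (3 + 1870))*29 = (3833 + 1873)*29 = 5706*29 = 165474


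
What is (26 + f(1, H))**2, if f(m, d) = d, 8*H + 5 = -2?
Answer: 40401/64 ≈ 631.27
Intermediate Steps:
H = -7/8 (H = -5/8 + (1/8)*(-2) = -5/8 - 1/4 = -7/8 ≈ -0.87500)
(26 + f(1, H))**2 = (26 - 7/8)**2 = (201/8)**2 = 40401/64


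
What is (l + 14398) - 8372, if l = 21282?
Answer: 27308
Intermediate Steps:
(l + 14398) - 8372 = (21282 + 14398) - 8372 = 35680 - 8372 = 27308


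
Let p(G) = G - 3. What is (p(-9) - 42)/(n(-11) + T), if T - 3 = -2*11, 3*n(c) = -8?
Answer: 162/65 ≈ 2.4923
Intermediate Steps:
n(c) = -8/3 (n(c) = (1/3)*(-8) = -8/3)
T = -19 (T = 3 - 2*11 = 3 - 22 = -19)
p(G) = -3 + G
(p(-9) - 42)/(n(-11) + T) = ((-3 - 9) - 42)/(-8/3 - 19) = (-12 - 42)/(-65/3) = -54*(-3/65) = 162/65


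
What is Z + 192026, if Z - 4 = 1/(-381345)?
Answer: 73229680349/381345 ≈ 1.9203e+5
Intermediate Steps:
Z = 1525379/381345 (Z = 4 + 1/(-381345) = 4 - 1/381345 = 1525379/381345 ≈ 4.0000)
Z + 192026 = 1525379/381345 + 192026 = 73229680349/381345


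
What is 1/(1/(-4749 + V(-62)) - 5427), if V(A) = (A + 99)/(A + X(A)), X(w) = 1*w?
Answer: -588913/3196030975 ≈ -0.00018426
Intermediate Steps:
X(w) = w
V(A) = (99 + A)/(2*A) (V(A) = (A + 99)/(A + A) = (99 + A)/((2*A)) = (99 + A)*(1/(2*A)) = (99 + A)/(2*A))
1/(1/(-4749 + V(-62)) - 5427) = 1/(1/(-4749 + (1/2)*(99 - 62)/(-62)) - 5427) = 1/(1/(-4749 + (1/2)*(-1/62)*37) - 5427) = 1/(1/(-4749 - 37/124) - 5427) = 1/(1/(-588913/124) - 5427) = 1/(-124/588913 - 5427) = 1/(-3196030975/588913) = -588913/3196030975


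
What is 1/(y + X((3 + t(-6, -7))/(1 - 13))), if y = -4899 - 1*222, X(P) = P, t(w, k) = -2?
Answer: -12/61453 ≈ -0.00019527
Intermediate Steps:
y = -5121 (y = -4899 - 222 = -5121)
1/(y + X((3 + t(-6, -7))/(1 - 13))) = 1/(-5121 + (3 - 2)/(1 - 13)) = 1/(-5121 + 1/(-12)) = 1/(-5121 + 1*(-1/12)) = 1/(-5121 - 1/12) = 1/(-61453/12) = -12/61453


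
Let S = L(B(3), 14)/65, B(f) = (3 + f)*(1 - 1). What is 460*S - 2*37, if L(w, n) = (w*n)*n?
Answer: -74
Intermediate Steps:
B(f) = 0 (B(f) = (3 + f)*0 = 0)
L(w, n) = w*n**2 (L(w, n) = (n*w)*n = w*n**2)
S = 0 (S = (0*14**2)/65 = (0*196)*(1/65) = 0*(1/65) = 0)
460*S - 2*37 = 460*0 - 2*37 = 0 - 74 = -74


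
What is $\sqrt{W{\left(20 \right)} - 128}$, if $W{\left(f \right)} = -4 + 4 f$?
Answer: $2 i \sqrt{13} \approx 7.2111 i$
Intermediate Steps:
$\sqrt{W{\left(20 \right)} - 128} = \sqrt{\left(-4 + 4 \cdot 20\right) - 128} = \sqrt{\left(-4 + 80\right) - 128} = \sqrt{76 - 128} = \sqrt{-52} = 2 i \sqrt{13}$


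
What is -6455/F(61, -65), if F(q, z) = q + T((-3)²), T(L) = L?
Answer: -1291/14 ≈ -92.214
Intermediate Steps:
F(q, z) = 9 + q (F(q, z) = q + (-3)² = q + 9 = 9 + q)
-6455/F(61, -65) = -6455/(9 + 61) = -6455/70 = -6455*1/70 = -1291/14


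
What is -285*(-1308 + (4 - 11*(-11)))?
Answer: 337155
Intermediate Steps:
-285*(-1308 + (4 - 11*(-11))) = -285*(-1308 + (4 + 121)) = -285*(-1308 + 125) = -285*(-1183) = 337155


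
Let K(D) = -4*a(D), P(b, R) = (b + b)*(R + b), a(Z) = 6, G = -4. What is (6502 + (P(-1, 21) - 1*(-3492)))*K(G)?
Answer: -238896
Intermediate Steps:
P(b, R) = 2*b*(R + b) (P(b, R) = (2*b)*(R + b) = 2*b*(R + b))
K(D) = -24 (K(D) = -4*6 = -24)
(6502 + (P(-1, 21) - 1*(-3492)))*K(G) = (6502 + (2*(-1)*(21 - 1) - 1*(-3492)))*(-24) = (6502 + (2*(-1)*20 + 3492))*(-24) = (6502 + (-40 + 3492))*(-24) = (6502 + 3452)*(-24) = 9954*(-24) = -238896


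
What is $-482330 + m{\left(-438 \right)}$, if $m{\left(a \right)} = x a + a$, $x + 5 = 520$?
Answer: $-708338$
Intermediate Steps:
$x = 515$ ($x = -5 + 520 = 515$)
$m{\left(a \right)} = 516 a$ ($m{\left(a \right)} = 515 a + a = 516 a$)
$-482330 + m{\left(-438 \right)} = -482330 + 516 \left(-438\right) = -482330 - 226008 = -708338$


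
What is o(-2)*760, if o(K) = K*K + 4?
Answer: 6080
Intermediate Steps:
o(K) = 4 + K² (o(K) = K² + 4 = 4 + K²)
o(-2)*760 = (4 + (-2)²)*760 = (4 + 4)*760 = 8*760 = 6080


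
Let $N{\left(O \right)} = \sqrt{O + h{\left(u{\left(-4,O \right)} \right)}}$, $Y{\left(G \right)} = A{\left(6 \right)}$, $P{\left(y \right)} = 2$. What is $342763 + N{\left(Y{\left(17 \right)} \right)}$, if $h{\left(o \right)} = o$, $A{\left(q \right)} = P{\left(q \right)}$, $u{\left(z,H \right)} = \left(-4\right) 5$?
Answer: $342763 + 3 i \sqrt{2} \approx 3.4276 \cdot 10^{5} + 4.2426 i$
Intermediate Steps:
$u{\left(z,H \right)} = -20$
$A{\left(q \right)} = 2$
$Y{\left(G \right)} = 2$
$N{\left(O \right)} = \sqrt{-20 + O}$ ($N{\left(O \right)} = \sqrt{O - 20} = \sqrt{-20 + O}$)
$342763 + N{\left(Y{\left(17 \right)} \right)} = 342763 + \sqrt{-20 + 2} = 342763 + \sqrt{-18} = 342763 + 3 i \sqrt{2}$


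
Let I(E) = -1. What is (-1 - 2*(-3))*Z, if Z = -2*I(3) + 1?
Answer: 15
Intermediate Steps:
Z = 3 (Z = -2*(-1) + 1 = 2 + 1 = 3)
(-1 - 2*(-3))*Z = (-1 - 2*(-3))*3 = (-1 + 6)*3 = 5*3 = 15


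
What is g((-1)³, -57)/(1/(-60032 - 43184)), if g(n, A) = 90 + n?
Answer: -9186224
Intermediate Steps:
g((-1)³, -57)/(1/(-60032 - 43184)) = (90 + (-1)³)/(1/(-60032 - 43184)) = (90 - 1)/(1/(-103216)) = 89/(-1/103216) = 89*(-103216) = -9186224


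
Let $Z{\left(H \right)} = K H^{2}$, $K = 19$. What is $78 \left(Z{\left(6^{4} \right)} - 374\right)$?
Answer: $2489161740$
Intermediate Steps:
$Z{\left(H \right)} = 19 H^{2}$
$78 \left(Z{\left(6^{4} \right)} - 374\right) = 78 \left(19 \left(6^{4}\right)^{2} - 374\right) = 78 \left(19 \cdot 1296^{2} - 374\right) = 78 \left(19 \cdot 1679616 - 374\right) = 78 \left(31912704 - 374\right) = 78 \cdot 31912330 = 2489161740$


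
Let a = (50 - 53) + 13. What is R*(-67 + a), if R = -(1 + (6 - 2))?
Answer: 285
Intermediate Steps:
a = 10 (a = -3 + 13 = 10)
R = -5 (R = -(1 + 4) = -1*5 = -5)
R*(-67 + a) = -5*(-67 + 10) = -5*(-57) = 285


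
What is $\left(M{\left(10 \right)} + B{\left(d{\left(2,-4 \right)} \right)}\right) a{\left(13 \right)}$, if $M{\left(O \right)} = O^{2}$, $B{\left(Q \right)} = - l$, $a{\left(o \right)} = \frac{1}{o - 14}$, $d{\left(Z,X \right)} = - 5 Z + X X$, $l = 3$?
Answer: $-97$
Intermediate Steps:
$d{\left(Z,X \right)} = X^{2} - 5 Z$ ($d{\left(Z,X \right)} = - 5 Z + X^{2} = X^{2} - 5 Z$)
$a{\left(o \right)} = \frac{1}{-14 + o}$
$B{\left(Q \right)} = -3$ ($B{\left(Q \right)} = \left(-1\right) 3 = -3$)
$\left(M{\left(10 \right)} + B{\left(d{\left(2,-4 \right)} \right)}\right) a{\left(13 \right)} = \frac{10^{2} - 3}{-14 + 13} = \frac{100 - 3}{-1} = 97 \left(-1\right) = -97$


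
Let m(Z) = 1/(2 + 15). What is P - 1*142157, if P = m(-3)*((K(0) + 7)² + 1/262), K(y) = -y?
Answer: -633154439/4454 ≈ -1.4215e+5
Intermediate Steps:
m(Z) = 1/17
P = 12839/4454 (P = ((-1*0 + 7)² + 1/262)/17 = ((0 + 7)² + 1/262)/17 = (7² + 1/262)/17 = (49 + 1/262)/17 = (1/17)*(12839/262) = 12839/4454 ≈ 2.8826)
P - 1*142157 = 12839/4454 - 1*142157 = 12839/4454 - 142157 = -633154439/4454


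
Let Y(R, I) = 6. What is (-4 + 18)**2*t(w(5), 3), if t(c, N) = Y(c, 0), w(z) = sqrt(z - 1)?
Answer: 1176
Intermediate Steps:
w(z) = sqrt(-1 + z)
t(c, N) = 6
(-4 + 18)**2*t(w(5), 3) = (-4 + 18)**2*6 = 14**2*6 = 196*6 = 1176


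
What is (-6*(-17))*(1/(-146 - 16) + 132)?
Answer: 363511/27 ≈ 13463.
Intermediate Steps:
(-6*(-17))*(1/(-146 - 16) + 132) = 102*(1/(-162) + 132) = 102*(-1/162 + 132) = 102*(21383/162) = 363511/27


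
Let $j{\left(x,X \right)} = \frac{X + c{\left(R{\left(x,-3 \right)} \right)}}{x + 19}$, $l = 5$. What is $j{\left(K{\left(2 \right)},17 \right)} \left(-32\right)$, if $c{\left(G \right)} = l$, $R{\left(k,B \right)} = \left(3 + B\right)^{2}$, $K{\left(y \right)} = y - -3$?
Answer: $- \frac{88}{3} \approx -29.333$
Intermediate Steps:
$K{\left(y \right)} = 3 + y$ ($K{\left(y \right)} = y + 3 = 3 + y$)
$c{\left(G \right)} = 5$
$j{\left(x,X \right)} = \frac{5 + X}{19 + x}$ ($j{\left(x,X \right)} = \frac{X + 5}{x + 19} = \frac{5 + X}{19 + x}$)
$j{\left(K{\left(2 \right)},17 \right)} \left(-32\right) = \frac{5 + 17}{19 + \left(3 + 2\right)} \left(-32\right) = \frac{1}{19 + 5} \cdot 22 \left(-32\right) = \frac{1}{24} \cdot 22 \left(-32\right) = \frac{11}{12} \left(-32\right) = - \frac{88}{3}$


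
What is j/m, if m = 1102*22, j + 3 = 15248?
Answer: 15245/24244 ≈ 0.62882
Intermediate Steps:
j = 15245 (j = -3 + 15248 = 15245)
m = 24244
j/m = 15245/24244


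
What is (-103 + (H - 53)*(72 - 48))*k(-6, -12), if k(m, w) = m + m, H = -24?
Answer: 23412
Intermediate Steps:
k(m, w) = 2*m
(-103 + (H - 53)*(72 - 48))*k(-6, -12) = (-103 + (-24 - 53)*(72 - 48))*(2*(-6)) = (-103 - 77*24)*(-12) = (-103 - 1848)*(-12) = -1951*(-12) = 23412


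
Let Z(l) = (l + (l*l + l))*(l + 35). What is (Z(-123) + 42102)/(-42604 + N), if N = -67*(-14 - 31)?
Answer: 1267602/39589 ≈ 32.019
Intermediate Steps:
Z(l) = (35 + l)*(l² + 2*l) (Z(l) = (l + (l² + l))*(35 + l) = (l + (l + l²))*(35 + l) = (l² + 2*l)*(35 + l) = (35 + l)*(l² + 2*l))
N = 3015 (N = -67*(-45) = 3015)
(Z(-123) + 42102)/(-42604 + N) = (-123*(70 + (-123)² + 37*(-123)) + 42102)/(-42604 + 3015) = (-123*(70 + 15129 - 4551) + 42102)/(-39589) = (-123*10648 + 42102)*(-1/39589) = (-1309704 + 42102)*(-1/39589) = -1267602*(-1/39589) = 1267602/39589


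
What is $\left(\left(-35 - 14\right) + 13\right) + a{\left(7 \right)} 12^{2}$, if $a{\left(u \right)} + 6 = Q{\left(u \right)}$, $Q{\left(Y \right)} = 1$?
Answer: $-756$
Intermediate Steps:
$a{\left(u \right)} = -5$ ($a{\left(u \right)} = -6 + 1 = -5$)
$\left(\left(-35 - 14\right) + 13\right) + a{\left(7 \right)} 12^{2} = \left(\left(-35 - 14\right) + 13\right) - 5 \cdot 12^{2} = \left(-49 + 13\right) - 720 = -36 - 720 = -756$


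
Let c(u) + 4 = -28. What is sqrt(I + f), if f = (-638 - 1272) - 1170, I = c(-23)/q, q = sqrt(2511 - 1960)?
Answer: 2*sqrt(-233772770 - 4408*sqrt(551))/551 ≈ 55.51*I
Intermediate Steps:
c(u) = -32 (c(u) = -4 - 28 = -32)
q = sqrt(551) ≈ 23.473
I = -32*sqrt(551)/551 ≈ -1.3632
f = -3080 (f = -1910 - 1170 = -3080)
sqrt(I + f) = sqrt(-32*sqrt(551)/551 - 3080) = sqrt(-3080 - 32*sqrt(551)/551)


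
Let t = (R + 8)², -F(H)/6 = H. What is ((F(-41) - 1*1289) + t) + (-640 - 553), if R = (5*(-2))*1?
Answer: -2232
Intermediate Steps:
F(H) = -6*H
R = -10 (R = -10*1 = -10)
t = 4 (t = (-10 + 8)² = (-2)² = 4)
((F(-41) - 1*1289) + t) + (-640 - 553) = ((-6*(-41) - 1*1289) + 4) + (-640 - 553) = ((246 - 1289) + 4) - 1193 = (-1043 + 4) - 1193 = -1039 - 1193 = -2232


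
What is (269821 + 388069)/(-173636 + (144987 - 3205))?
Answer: -328945/15927 ≈ -20.653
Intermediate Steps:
(269821 + 388069)/(-173636 + (144987 - 3205)) = 657890/(-173636 + 141782) = 657890/(-31854) = 657890*(-1/31854) = -328945/15927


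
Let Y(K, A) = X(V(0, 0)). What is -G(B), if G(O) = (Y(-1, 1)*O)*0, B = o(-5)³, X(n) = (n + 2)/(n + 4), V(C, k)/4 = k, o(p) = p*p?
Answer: 0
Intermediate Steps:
o(p) = p²
V(C, k) = 4*k
X(n) = (2 + n)/(4 + n)
Y(K, A) = ½ (Y(K, A) = (2 + 4*0)/(4 + 4*0) = (2 + 0)/(4 + 0) = 2/4 = (¼)*2 = ½)
B = 15625 (B = ((-5)²)³ = 25³ = 15625)
G(O) = 0 (G(O) = (O/2)*0 = 0)
-G(B) = -1*0 = 0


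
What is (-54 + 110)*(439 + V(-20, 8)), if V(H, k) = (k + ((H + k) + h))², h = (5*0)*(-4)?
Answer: 25480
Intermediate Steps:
h = 0 (h = 0*(-4) = 0)
V(H, k) = (H + 2*k)² (V(H, k) = (k + ((H + k) + 0))² = (k + (H + k))² = (H + 2*k)²)
(-54 + 110)*(439 + V(-20, 8)) = (-54 + 110)*(439 + (-20 + 2*8)²) = 56*(439 + (-20 + 16)²) = 56*(439 + (-4)²) = 56*(439 + 16) = 56*455 = 25480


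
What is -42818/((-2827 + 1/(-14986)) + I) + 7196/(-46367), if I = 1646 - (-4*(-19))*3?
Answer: 29600392780216/979051955925 ≈ 30.234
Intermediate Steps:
I = 1418 (I = 1646 - 76*3 = 1646 - 1*228 = 1646 - 228 = 1418)
-42818/((-2827 + 1/(-14986)) + I) + 7196/(-46367) = -42818/((-2827 + 1/(-14986)) + 1418) + 7196/(-46367) = -42818/((-2827 - 1/14986) + 1418) + 7196*(-1/46367) = -42818/(-42365423/14986 + 1418) - 7196/46367 = -42818/(-21115275/14986) - 7196/46367 = -42818*(-14986/21115275) - 7196/46367 = 641670548/21115275 - 7196/46367 = 29600392780216/979051955925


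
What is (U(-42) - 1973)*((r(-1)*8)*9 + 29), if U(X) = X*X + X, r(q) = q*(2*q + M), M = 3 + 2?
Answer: 46937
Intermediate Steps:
M = 5
r(q) = q*(5 + 2*q) (r(q) = q*(2*q + 5) = q*(5 + 2*q))
U(X) = X + X² (U(X) = X² + X = X + X²)
(U(-42) - 1973)*((r(-1)*8)*9 + 29) = (-42*(1 - 42) - 1973)*((-(5 + 2*(-1))*8)*9 + 29) = (-42*(-41) - 1973)*((-(5 - 2)*8)*9 + 29) = (1722 - 1973)*((-1*3*8)*9 + 29) = -251*(-3*8*9 + 29) = -251*(-24*9 + 29) = -251*(-216 + 29) = -251*(-187) = 46937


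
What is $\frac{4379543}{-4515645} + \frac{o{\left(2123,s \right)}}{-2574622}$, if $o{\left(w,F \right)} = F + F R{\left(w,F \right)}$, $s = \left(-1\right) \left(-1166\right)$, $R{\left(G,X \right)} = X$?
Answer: $- \frac{8710102626718}{5813039480595} \approx -1.4984$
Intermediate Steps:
$s = 1166$
$o{\left(w,F \right)} = F + F^{2}$ ($o{\left(w,F \right)} = F + F F = F + F^{2}$)
$\frac{4379543}{-4515645} + \frac{o{\left(2123,s \right)}}{-2574622} = \frac{4379543}{-4515645} + \frac{1166 \left(1 + 1166\right)}{-2574622} = 4379543 \left(- \frac{1}{4515645}\right) + 1166 \cdot 1167 \left(- \frac{1}{2574622}\right) = - \frac{4379543}{4515645} + 1360722 \left(- \frac{1}{2574622}\right) = - \frac{4379543}{4515645} - \frac{680361}{1287311} = - \frac{8710102626718}{5813039480595}$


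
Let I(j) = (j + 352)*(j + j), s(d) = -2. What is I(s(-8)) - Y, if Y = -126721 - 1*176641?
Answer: 301962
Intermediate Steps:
Y = -303362 (Y = -126721 - 176641 = -303362)
I(j) = 2*j*(352 + j) (I(j) = (352 + j)*(2*j) = 2*j*(352 + j))
I(s(-8)) - Y = 2*(-2)*(352 - 2) - 1*(-303362) = 2*(-2)*350 + 303362 = -1400 + 303362 = 301962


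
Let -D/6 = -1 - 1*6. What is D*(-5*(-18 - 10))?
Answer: 5880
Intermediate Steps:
D = 42 (D = -6*(-1 - 1*6) = -6*(-1 - 6) = -6*(-7) = 42)
D*(-5*(-18 - 10)) = 42*(-5*(-18 - 10)) = 42*(-5*(-28)) = 42*140 = 5880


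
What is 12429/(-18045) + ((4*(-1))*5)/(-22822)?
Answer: -15738541/22879055 ≈ -0.68790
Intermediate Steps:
12429/(-18045) + ((4*(-1))*5)/(-22822) = 12429*(-1/18045) - 4*5*(-1/22822) = -1381/2005 - 20*(-1/22822) = -1381/2005 + 10/11411 = -15738541/22879055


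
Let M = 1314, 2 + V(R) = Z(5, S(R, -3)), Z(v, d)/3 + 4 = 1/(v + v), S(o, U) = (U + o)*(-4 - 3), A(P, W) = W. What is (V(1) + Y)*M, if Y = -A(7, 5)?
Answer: -122859/5 ≈ -24572.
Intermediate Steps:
S(o, U) = -7*U - 7*o (S(o, U) = (U + o)*(-7) = -7*U - 7*o)
Z(v, d) = -12 + 3/(2*v) (Z(v, d) = -12 + 3/(v + v) = -12 + 3/((2*v)) = -12 + 3*(1/(2*v)) = -12 + 3/(2*v))
V(R) = -137/10 (V(R) = -2 + (-12 + (3/2)/5) = -2 + (-12 + (3/2)*(1/5)) = -2 + (-12 + 3/10) = -2 - 117/10 = -137/10)
Y = -5 (Y = -1*5 = -5)
(V(1) + Y)*M = (-137/10 - 5)*1314 = -187/10*1314 = -122859/5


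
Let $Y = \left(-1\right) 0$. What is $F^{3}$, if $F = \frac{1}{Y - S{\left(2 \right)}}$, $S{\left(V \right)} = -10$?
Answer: $\frac{1}{1000} \approx 0.001$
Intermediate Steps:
$Y = 0$
$F = \frac{1}{10}$ ($F = \frac{1}{0 - -10} = \frac{1}{0 + 10} = \frac{1}{10} \approx 0.1$)
$F^{3} = \left(\frac{1}{10}\right)^{3} = \frac{1}{1000}$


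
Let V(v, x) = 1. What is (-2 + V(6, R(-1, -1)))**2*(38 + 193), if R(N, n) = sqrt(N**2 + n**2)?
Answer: 231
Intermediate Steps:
(-2 + V(6, R(-1, -1)))**2*(38 + 193) = (-2 + 1)**2*(38 + 193) = (-1)**2*231 = 1*231 = 231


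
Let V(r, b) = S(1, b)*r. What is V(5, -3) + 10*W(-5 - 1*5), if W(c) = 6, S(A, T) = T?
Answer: 45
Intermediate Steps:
V(r, b) = b*r
V(5, -3) + 10*W(-5 - 1*5) = -3*5 + 10*6 = -15 + 60 = 45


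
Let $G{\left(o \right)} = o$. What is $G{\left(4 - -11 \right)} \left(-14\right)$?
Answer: $-210$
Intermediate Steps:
$G{\left(4 - -11 \right)} \left(-14\right) = \left(4 - -11\right) \left(-14\right) = \left(4 + 11\right) \left(-14\right) = 15 \left(-14\right) = -210$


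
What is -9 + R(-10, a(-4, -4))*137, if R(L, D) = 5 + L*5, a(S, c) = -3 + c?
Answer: -6174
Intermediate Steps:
R(L, D) = 5 + 5*L
-9 + R(-10, a(-4, -4))*137 = -9 + (5 + 5*(-10))*137 = -9 + (5 - 50)*137 = -9 - 45*137 = -9 - 6165 = -6174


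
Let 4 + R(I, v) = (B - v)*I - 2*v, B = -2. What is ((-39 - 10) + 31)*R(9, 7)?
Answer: 1782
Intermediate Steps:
R(I, v) = -4 - 2*v + I*(-2 - v) (R(I, v) = -4 + ((-2 - v)*I - 2*v) = -4 + (I*(-2 - v) - 2*v) = -4 + (-2*v + I*(-2 - v)) = -4 - 2*v + I*(-2 - v))
((-39 - 10) + 31)*R(9, 7) = ((-39 - 10) + 31)*(-4 - 2*9 - 2*7 - 1*9*7) = (-49 + 31)*(-4 - 18 - 14 - 63) = -18*(-99) = 1782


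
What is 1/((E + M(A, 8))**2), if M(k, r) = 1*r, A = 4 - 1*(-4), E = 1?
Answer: 1/81 ≈ 0.012346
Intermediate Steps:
A = 8 (A = 4 + 4 = 8)
M(k, r) = r
1/((E + M(A, 8))**2) = 1/((1 + 8)**2) = 1/(9**2) = 1/81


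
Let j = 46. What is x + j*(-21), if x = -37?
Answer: -1003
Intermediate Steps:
x + j*(-21) = -37 + 46*(-21) = -37 - 966 = -1003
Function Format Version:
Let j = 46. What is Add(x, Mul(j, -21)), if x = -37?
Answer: -1003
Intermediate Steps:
Add(x, Mul(j, -21)) = Add(-37, Mul(46, -21)) = Add(-37, -966) = -1003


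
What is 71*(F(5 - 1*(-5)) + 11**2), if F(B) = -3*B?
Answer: 6461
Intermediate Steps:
71*(F(5 - 1*(-5)) + 11**2) = 71*(-3*(5 - 1*(-5)) + 11**2) = 71*(-3*(5 + 5) + 121) = 71*(-3*10 + 121) = 71*(-30 + 121) = 71*91 = 6461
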